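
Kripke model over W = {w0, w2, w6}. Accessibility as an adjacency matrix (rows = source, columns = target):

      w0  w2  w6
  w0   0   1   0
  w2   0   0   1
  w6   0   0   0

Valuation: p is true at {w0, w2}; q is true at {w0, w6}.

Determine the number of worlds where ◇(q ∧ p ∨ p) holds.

1

w0: successors {w2}; q ∧ p ∨ p there: w2:T. ✓
w2: successors {w6}; q ∧ p ∨ p there: w6:F. ✗
w6: no successors, so ◇(q ∧ p ∨ p) fails. ✗
Satisfying worlds: {w0}.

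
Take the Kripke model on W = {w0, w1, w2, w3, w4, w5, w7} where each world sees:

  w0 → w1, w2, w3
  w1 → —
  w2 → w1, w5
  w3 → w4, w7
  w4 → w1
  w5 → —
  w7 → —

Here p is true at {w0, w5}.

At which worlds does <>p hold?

w0: successors {w1, w2, w3}; p there: w1:F, w2:F, w3:F. ✗
w1: no successors, so <>p fails. ✗
w2: successors {w1, w5}; p there: w1:F, w5:T. ✓
w3: successors {w4, w7}; p there: w4:F, w7:F. ✗
w4: successors {w1}; p there: w1:F. ✗
w5: no successors, so <>p fails. ✗
w7: no successors, so <>p fails. ✗

{w2}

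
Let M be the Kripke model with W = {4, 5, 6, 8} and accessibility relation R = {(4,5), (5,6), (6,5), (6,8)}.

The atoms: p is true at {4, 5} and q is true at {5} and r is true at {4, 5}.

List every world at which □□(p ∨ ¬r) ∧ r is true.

4: □□(p ∨ ¬r) is T, r is T. ✓
5: □□(p ∨ ¬r) is T, r is T. ✓
6: □□(p ∨ ¬r) is T, r is F. ✗
8: □□(p ∨ ¬r) is T, r is F. ✗

{4, 5}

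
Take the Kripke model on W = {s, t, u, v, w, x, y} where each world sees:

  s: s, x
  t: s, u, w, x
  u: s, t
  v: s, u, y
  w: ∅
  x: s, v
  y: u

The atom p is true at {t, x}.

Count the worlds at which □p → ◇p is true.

s: □p is F, ◇p is T. ✓
t: □p is F, ◇p is T. ✓
u: □p is F, ◇p is T. ✓
v: □p is F, ◇p is F. ✓
w: □p is T, ◇p is F. ✗
x: □p is F, ◇p is F. ✓
y: □p is F, ◇p is F. ✓
Satisfying worlds: {s, t, u, v, x, y}.

6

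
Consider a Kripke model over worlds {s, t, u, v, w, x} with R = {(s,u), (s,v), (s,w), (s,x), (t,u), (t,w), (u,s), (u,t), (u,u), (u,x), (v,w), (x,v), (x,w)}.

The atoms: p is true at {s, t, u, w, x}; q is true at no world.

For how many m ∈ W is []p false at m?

2

s: successors {u, v, w, x}; p there: u:T, v:F, w:T, x:T. ✗
t: successors {u, w}; p there: u:T, w:T. ✓
u: successors {s, t, u, x}; p there: s:T, t:T, u:T, x:T. ✓
v: successors {w}; p there: w:T. ✓
w: no successors, so []p holds vacuously. ✓
x: successors {v, w}; p there: v:F, w:T. ✗
Satisfying worlds: {t, u, v, w}.
So []p fails at the other 2 worlds.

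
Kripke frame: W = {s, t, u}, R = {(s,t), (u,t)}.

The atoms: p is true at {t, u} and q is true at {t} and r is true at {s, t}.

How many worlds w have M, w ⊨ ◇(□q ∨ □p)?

2

s: successors {t}; □q ∨ □p there: t:T. ✓
t: no successors, so ◇(□q ∨ □p) fails. ✗
u: successors {t}; □q ∨ □p there: t:T. ✓
Satisfying worlds: {s, u}.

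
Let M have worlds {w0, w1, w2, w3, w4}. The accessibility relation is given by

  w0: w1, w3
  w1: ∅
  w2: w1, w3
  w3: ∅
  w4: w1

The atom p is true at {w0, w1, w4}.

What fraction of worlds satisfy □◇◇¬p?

2/5

w0: successors {w1, w3}; ◇◇¬p there: w1:F, w3:F. ✗
w1: no successors, so □◇◇¬p holds vacuously. ✓
w2: successors {w1, w3}; ◇◇¬p there: w1:F, w3:F. ✗
w3: no successors, so □◇◇¬p holds vacuously. ✓
w4: successors {w1}; ◇◇¬p there: w1:F. ✗
That's 2 of 5 worlds, so 2/5.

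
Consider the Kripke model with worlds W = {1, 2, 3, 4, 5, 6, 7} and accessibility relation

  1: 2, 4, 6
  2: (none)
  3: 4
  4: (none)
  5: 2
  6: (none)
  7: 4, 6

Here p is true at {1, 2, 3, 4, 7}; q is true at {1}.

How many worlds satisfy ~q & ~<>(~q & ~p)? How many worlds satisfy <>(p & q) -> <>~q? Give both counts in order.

For ~q & ~<>(~q & ~p):
1: ~q is F, ~<>(~q & ~p) is F. ✗
2: ~q is T, ~<>(~q & ~p) is T. ✓
3: ~q is T, ~<>(~q & ~p) is T. ✓
4: ~q is T, ~<>(~q & ~p) is T. ✓
5: ~q is T, ~<>(~q & ~p) is T. ✓
6: ~q is T, ~<>(~q & ~p) is T. ✓
7: ~q is T, ~<>(~q & ~p) is F. ✗
— 5 worlds.
For <>(p & q) -> <>~q:
1: <>(p & q) is F, <>~q is T. ✓
2: <>(p & q) is F, <>~q is F. ✓
3: <>(p & q) is F, <>~q is T. ✓
4: <>(p & q) is F, <>~q is F. ✓
5: <>(p & q) is F, <>~q is T. ✓
6: <>(p & q) is F, <>~q is F. ✓
7: <>(p & q) is F, <>~q is T. ✓
— 7 worlds.

5 and 7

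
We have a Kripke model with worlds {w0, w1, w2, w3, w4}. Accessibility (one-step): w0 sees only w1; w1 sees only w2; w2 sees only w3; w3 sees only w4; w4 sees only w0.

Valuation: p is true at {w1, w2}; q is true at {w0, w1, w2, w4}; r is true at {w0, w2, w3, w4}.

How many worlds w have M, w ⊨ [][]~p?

3

w0: successors {w1}; []~p there: w1:F. ✗
w1: successors {w2}; []~p there: w2:T. ✓
w2: successors {w3}; []~p there: w3:T. ✓
w3: successors {w4}; []~p there: w4:T. ✓
w4: successors {w0}; []~p there: w0:F. ✗
Satisfying worlds: {w1, w2, w3}.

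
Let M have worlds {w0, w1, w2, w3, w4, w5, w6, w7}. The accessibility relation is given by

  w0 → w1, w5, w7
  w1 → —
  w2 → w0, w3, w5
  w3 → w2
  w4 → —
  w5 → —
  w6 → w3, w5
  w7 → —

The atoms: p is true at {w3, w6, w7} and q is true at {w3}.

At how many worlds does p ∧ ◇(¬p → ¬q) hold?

2

w0: p is F, ◇(¬p → ¬q) is T. ✗
w1: p is F, ◇(¬p → ¬q) is F. ✗
w2: p is F, ◇(¬p → ¬q) is T. ✗
w3: p is T, ◇(¬p → ¬q) is T. ✓
w4: p is F, ◇(¬p → ¬q) is F. ✗
w5: p is F, ◇(¬p → ¬q) is F. ✗
w6: p is T, ◇(¬p → ¬q) is T. ✓
w7: p is T, ◇(¬p → ¬q) is F. ✗
Satisfying worlds: {w3, w6}.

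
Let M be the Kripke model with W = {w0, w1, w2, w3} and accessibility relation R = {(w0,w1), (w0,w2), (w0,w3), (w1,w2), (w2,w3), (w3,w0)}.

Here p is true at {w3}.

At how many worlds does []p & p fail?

4

w0: []p is F, p is F. ✗
w1: []p is F, p is F. ✗
w2: []p is T, p is F. ✗
w3: []p is F, p is T. ✗
Satisfying worlds: ∅.
So []p & p fails at the other 4 worlds.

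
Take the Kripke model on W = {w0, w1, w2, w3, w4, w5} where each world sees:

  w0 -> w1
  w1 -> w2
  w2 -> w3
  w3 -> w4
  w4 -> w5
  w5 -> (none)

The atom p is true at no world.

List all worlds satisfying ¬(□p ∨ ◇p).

{w0, w1, w2, w3, w4}

w0: □p ∨ ◇p is F. ✓
w1: □p ∨ ◇p is F. ✓
w2: □p ∨ ◇p is F. ✓
w3: □p ∨ ◇p is F. ✓
w4: □p ∨ ◇p is F. ✓
w5: □p ∨ ◇p is T. ✗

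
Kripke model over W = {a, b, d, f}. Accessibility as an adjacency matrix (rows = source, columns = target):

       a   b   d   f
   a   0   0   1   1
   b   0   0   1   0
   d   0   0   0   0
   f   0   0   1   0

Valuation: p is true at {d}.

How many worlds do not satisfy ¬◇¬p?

1

a: ◇¬p is T. ✗
b: ◇¬p is F. ✓
d: ◇¬p is F. ✓
f: ◇¬p is F. ✓
Satisfying worlds: {b, d, f}.
So ¬◇¬p fails at the other 1 world.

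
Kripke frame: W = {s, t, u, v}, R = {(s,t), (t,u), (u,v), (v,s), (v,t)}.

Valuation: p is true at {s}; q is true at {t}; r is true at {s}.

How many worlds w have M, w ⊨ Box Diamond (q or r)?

1

s: successors {t}; Diamond (q or r) there: t:F. ✗
t: successors {u}; Diamond (q or r) there: u:F. ✗
u: successors {v}; Diamond (q or r) there: v:T. ✓
v: successors {s, t}; Diamond (q or r) there: s:T, t:F. ✗
Satisfying worlds: {u}.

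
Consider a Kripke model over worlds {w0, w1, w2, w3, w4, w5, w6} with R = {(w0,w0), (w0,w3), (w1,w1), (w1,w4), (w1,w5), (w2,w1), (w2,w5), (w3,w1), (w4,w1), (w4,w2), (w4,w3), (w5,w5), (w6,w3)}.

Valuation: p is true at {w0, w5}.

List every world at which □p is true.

w0: successors {w0, w3}; p there: w0:T, w3:F. ✗
w1: successors {w1, w4, w5}; p there: w1:F, w4:F, w5:T. ✗
w2: successors {w1, w5}; p there: w1:F, w5:T. ✗
w3: successors {w1}; p there: w1:F. ✗
w4: successors {w1, w2, w3}; p there: w1:F, w2:F, w3:F. ✗
w5: successors {w5}; p there: w5:T. ✓
w6: successors {w3}; p there: w3:F. ✗

{w5}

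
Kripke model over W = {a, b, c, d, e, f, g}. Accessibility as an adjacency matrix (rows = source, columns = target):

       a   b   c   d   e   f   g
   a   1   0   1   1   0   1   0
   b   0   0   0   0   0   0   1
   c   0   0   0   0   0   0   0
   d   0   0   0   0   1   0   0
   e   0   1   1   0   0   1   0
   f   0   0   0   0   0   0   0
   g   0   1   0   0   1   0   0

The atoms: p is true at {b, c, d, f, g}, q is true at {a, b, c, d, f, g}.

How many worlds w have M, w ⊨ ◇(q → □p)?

a: successors {a, c, d, f}; q → □p there: a:F, c:T, d:F, f:T. ✓
b: successors {g}; q → □p there: g:F. ✗
c: no successors, so ◇(q → □p) fails. ✗
d: successors {e}; q → □p there: e:T. ✓
e: successors {b, c, f}; q → □p there: b:T, c:T, f:T. ✓
f: no successors, so ◇(q → □p) fails. ✗
g: successors {b, e}; q → □p there: b:T, e:T. ✓
Satisfying worlds: {a, d, e, g}.

4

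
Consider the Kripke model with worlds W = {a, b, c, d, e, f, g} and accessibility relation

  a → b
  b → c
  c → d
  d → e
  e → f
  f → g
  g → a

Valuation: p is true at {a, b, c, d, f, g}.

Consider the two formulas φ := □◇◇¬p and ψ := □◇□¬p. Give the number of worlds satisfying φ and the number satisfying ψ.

1 and 1

For □◇◇¬p:
a: successors {b}; ◇◇¬p there: b:F. ✗
b: successors {c}; ◇◇¬p there: c:T. ✓
c: successors {d}; ◇◇¬p there: d:F. ✗
d: successors {e}; ◇◇¬p there: e:F. ✗
e: successors {f}; ◇◇¬p there: f:F. ✗
f: successors {g}; ◇◇¬p there: g:F. ✗
g: successors {a}; ◇◇¬p there: a:F. ✗
— 1 world.
For □◇□¬p:
a: successors {b}; ◇□¬p there: b:F. ✗
b: successors {c}; ◇□¬p there: c:T. ✓
c: successors {d}; ◇□¬p there: d:F. ✗
d: successors {e}; ◇□¬p there: e:F. ✗
e: successors {f}; ◇□¬p there: f:F. ✗
f: successors {g}; ◇□¬p there: g:F. ✗
g: successors {a}; ◇□¬p there: a:F. ✗
— 1 world.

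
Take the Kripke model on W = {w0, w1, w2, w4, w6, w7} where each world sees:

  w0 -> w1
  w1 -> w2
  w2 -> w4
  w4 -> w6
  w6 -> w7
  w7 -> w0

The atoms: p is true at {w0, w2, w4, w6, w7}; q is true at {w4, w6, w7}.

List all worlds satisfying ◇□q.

{w1, w2, w4}

w0: successors {w1}; □q there: w1:F. ✗
w1: successors {w2}; □q there: w2:T. ✓
w2: successors {w4}; □q there: w4:T. ✓
w4: successors {w6}; □q there: w6:T. ✓
w6: successors {w7}; □q there: w7:F. ✗
w7: successors {w0}; □q there: w0:F. ✗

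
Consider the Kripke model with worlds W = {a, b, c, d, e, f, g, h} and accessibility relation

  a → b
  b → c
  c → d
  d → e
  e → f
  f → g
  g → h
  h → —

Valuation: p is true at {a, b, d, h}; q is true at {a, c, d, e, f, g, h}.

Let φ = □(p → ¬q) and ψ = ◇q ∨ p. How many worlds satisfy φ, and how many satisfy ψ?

For □(p → ¬q):
a: successors {b}; p → ¬q there: b:T. ✓
b: successors {c}; p → ¬q there: c:T. ✓
c: successors {d}; p → ¬q there: d:F. ✗
d: successors {e}; p → ¬q there: e:T. ✓
e: successors {f}; p → ¬q there: f:T. ✓
f: successors {g}; p → ¬q there: g:T. ✓
g: successors {h}; p → ¬q there: h:F. ✗
h: no successors, so □(p → ¬q) holds vacuously. ✓
— 6 worlds.
For ◇q ∨ p:
a: ◇q is F, p is T. ✓
b: ◇q is T, p is T. ✓
c: ◇q is T, p is F. ✓
d: ◇q is T, p is T. ✓
e: ◇q is T, p is F. ✓
f: ◇q is T, p is F. ✓
g: ◇q is T, p is F. ✓
h: ◇q is F, p is T. ✓
— 8 worlds.

6 and 8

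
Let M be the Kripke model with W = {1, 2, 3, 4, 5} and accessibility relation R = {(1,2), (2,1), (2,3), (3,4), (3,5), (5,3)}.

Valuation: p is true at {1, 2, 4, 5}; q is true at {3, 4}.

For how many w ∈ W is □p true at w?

1: successors {2}; p there: 2:T. ✓
2: successors {1, 3}; p there: 1:T, 3:F. ✗
3: successors {4, 5}; p there: 4:T, 5:T. ✓
4: no successors, so □p holds vacuously. ✓
5: successors {3}; p there: 3:F. ✗
Satisfying worlds: {1, 3, 4}.

3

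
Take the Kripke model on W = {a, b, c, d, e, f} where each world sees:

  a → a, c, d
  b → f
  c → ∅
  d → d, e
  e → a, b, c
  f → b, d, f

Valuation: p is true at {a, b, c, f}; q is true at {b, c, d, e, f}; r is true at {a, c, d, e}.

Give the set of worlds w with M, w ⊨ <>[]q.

a: successors {a, c, d}; []q there: a:F, c:T, d:T. ✓
b: successors {f}; []q there: f:T. ✓
c: no successors, so <>[]q fails. ✗
d: successors {d, e}; []q there: d:T, e:F. ✓
e: successors {a, b, c}; []q there: a:F, b:T, c:T. ✓
f: successors {b, d, f}; []q there: b:T, d:T, f:T. ✓

{a, b, d, e, f}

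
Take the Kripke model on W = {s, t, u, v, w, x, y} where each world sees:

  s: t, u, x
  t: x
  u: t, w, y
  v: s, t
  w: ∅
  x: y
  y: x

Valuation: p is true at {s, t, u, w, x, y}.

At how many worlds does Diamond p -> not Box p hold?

1

s: Diamond p is T, not Box p is F. ✗
t: Diamond p is T, not Box p is F. ✗
u: Diamond p is T, not Box p is F. ✗
v: Diamond p is T, not Box p is F. ✗
w: Diamond p is F, not Box p is F. ✓
x: Diamond p is T, not Box p is F. ✗
y: Diamond p is T, not Box p is F. ✗
Satisfying worlds: {w}.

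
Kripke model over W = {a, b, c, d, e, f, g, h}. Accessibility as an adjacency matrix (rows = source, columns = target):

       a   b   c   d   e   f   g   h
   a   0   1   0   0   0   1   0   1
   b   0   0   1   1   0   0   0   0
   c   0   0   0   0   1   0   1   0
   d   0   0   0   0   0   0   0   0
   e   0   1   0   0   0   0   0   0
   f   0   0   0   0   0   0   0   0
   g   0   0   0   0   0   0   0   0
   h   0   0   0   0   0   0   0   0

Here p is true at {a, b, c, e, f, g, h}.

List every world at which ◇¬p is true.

a: successors {b, f, h}; ¬p there: b:F, f:F, h:F. ✗
b: successors {c, d}; ¬p there: c:F, d:T. ✓
c: successors {e, g}; ¬p there: e:F, g:F. ✗
d: no successors, so ◇¬p fails. ✗
e: successors {b}; ¬p there: b:F. ✗
f: no successors, so ◇¬p fails. ✗
g: no successors, so ◇¬p fails. ✗
h: no successors, so ◇¬p fails. ✗

{b}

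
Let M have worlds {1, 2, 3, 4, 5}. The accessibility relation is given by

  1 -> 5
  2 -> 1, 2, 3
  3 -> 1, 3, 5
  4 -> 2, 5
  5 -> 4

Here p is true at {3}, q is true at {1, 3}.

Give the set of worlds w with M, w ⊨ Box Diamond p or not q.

1: Box Diamond p is F, not q is F. ✗
2: Box Diamond p is F, not q is T. ✓
3: Box Diamond p is F, not q is F. ✗
4: Box Diamond p is F, not q is T. ✓
5: Box Diamond p is F, not q is T. ✓

{2, 4, 5}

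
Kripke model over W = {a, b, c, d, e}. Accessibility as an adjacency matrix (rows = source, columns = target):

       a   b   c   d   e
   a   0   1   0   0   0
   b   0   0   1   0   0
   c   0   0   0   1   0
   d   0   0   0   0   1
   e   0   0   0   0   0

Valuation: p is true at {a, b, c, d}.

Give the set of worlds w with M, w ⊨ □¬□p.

a: successors {b}; ¬□p there: b:F. ✗
b: successors {c}; ¬□p there: c:F. ✗
c: successors {d}; ¬□p there: d:T. ✓
d: successors {e}; ¬□p there: e:F. ✗
e: no successors, so □¬□p holds vacuously. ✓

{c, e}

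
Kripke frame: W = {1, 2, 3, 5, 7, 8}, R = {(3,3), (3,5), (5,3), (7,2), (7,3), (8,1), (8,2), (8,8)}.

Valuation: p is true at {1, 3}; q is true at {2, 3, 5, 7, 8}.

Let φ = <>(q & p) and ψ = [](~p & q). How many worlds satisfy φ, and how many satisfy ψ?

3 and 2

For <>(q & p):
1: no successors, so <>(q & p) fails. ✗
2: no successors, so <>(q & p) fails. ✗
3: successors {3, 5}; q & p there: 3:T, 5:F. ✓
5: successors {3}; q & p there: 3:T. ✓
7: successors {2, 3}; q & p there: 2:F, 3:T. ✓
8: successors {1, 2, 8}; q & p there: 1:F, 2:F, 8:F. ✗
— 3 worlds.
For [](~p & q):
1: no successors, so [](~p & q) holds vacuously. ✓
2: no successors, so [](~p & q) holds vacuously. ✓
3: successors {3, 5}; ~p & q there: 3:F, 5:T. ✗
5: successors {3}; ~p & q there: 3:F. ✗
7: successors {2, 3}; ~p & q there: 2:T, 3:F. ✗
8: successors {1, 2, 8}; ~p & q there: 1:F, 2:T, 8:T. ✗
— 2 worlds.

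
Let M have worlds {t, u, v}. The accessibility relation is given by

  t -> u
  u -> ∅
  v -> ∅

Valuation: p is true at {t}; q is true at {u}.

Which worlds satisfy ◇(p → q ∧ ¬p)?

{t}

t: successors {u}; p → q ∧ ¬p there: u:T. ✓
u: no successors, so ◇(p → q ∧ ¬p) fails. ✗
v: no successors, so ◇(p → q ∧ ¬p) fails. ✗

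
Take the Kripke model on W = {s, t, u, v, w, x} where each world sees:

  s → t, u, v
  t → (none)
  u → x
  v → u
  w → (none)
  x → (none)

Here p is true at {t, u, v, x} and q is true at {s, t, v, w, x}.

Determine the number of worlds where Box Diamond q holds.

4

s: successors {t, u, v}; Diamond q there: t:F, u:T, v:F. ✗
t: no successors, so Box Diamond q holds vacuously. ✓
u: successors {x}; Diamond q there: x:F. ✗
v: successors {u}; Diamond q there: u:T. ✓
w: no successors, so Box Diamond q holds vacuously. ✓
x: no successors, so Box Diamond q holds vacuously. ✓
Satisfying worlds: {t, v, w, x}.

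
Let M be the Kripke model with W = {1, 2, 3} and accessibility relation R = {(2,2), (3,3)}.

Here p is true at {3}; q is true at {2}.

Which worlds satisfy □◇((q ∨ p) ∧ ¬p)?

{1, 2}

1: no successors, so □◇((q ∨ p) ∧ ¬p) holds vacuously. ✓
2: successors {2}; ◇((q ∨ p) ∧ ¬p) there: 2:T. ✓
3: successors {3}; ◇((q ∨ p) ∧ ¬p) there: 3:F. ✗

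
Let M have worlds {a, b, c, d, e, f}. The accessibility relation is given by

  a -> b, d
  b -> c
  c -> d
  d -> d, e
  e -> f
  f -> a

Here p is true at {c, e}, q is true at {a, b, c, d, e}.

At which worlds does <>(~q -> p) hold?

{a, b, c, d, f}

a: successors {b, d}; ~q -> p there: b:T, d:T. ✓
b: successors {c}; ~q -> p there: c:T. ✓
c: successors {d}; ~q -> p there: d:T. ✓
d: successors {d, e}; ~q -> p there: d:T, e:T. ✓
e: successors {f}; ~q -> p there: f:F. ✗
f: successors {a}; ~q -> p there: a:T. ✓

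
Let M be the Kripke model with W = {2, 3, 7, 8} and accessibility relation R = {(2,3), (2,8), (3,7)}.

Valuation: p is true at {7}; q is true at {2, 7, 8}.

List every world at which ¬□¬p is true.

2: □¬p is T. ✗
3: □¬p is F. ✓
7: □¬p is T. ✗
8: □¬p is T. ✗

{3}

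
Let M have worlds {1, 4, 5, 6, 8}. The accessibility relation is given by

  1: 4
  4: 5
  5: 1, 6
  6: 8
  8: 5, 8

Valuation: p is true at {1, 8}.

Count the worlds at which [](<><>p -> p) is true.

1

1: successors {4}; <><>p -> p there: 4:F. ✗
4: successors {5}; <><>p -> p there: 5:F. ✗
5: successors {1, 6}; <><>p -> p there: 1:T, 6:F. ✗
6: successors {8}; <><>p -> p there: 8:T. ✓
8: successors {5, 8}; <><>p -> p there: 5:F, 8:T. ✗
Satisfying worlds: {6}.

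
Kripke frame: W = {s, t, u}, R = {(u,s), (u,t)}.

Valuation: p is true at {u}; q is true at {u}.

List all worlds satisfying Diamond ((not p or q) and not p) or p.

{u}

s: Diamond ((not p or q) and not p) is F, p is F. ✗
t: Diamond ((not p or q) and not p) is F, p is F. ✗
u: Diamond ((not p or q) and not p) is T, p is T. ✓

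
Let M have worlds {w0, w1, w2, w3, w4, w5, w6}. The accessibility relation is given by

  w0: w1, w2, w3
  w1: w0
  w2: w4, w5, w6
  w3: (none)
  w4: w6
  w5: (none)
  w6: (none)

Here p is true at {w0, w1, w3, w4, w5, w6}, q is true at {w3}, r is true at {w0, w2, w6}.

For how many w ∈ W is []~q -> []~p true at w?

w0: []~q is F, []~p is F. ✓
w1: []~q is T, []~p is F. ✗
w2: []~q is T, []~p is F. ✗
w3: []~q is T, []~p is T. ✓
w4: []~q is T, []~p is F. ✗
w5: []~q is T, []~p is T. ✓
w6: []~q is T, []~p is T. ✓
Satisfying worlds: {w0, w3, w5, w6}.

4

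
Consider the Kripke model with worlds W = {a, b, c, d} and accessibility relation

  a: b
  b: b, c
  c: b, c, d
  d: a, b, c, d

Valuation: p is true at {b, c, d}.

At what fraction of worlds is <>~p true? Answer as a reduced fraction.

1/4

a: successors {b}; ~p there: b:F. ✗
b: successors {b, c}; ~p there: b:F, c:F. ✗
c: successors {b, c, d}; ~p there: b:F, c:F, d:F. ✗
d: successors {a, b, c, d}; ~p there: a:T, b:F, c:F, d:F. ✓
That's 1 of 4 worlds, so 1/4.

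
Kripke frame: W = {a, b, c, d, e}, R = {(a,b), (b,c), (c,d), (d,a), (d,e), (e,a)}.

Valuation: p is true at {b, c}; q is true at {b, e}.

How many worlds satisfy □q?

1

a: successors {b}; q there: b:T. ✓
b: successors {c}; q there: c:F. ✗
c: successors {d}; q there: d:F. ✗
d: successors {a, e}; q there: a:F, e:T. ✗
e: successors {a}; q there: a:F. ✗
Satisfying worlds: {a}.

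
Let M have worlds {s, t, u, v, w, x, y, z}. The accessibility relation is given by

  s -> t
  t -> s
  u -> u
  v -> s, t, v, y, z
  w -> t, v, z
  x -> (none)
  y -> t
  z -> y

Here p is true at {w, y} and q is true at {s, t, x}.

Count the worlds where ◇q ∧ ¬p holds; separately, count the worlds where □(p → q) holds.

3 and 6

For ◇q ∧ ¬p:
s: ◇q is T, ¬p is T. ✓
t: ◇q is T, ¬p is T. ✓
u: ◇q is F, ¬p is T. ✗
v: ◇q is T, ¬p is T. ✓
w: ◇q is T, ¬p is F. ✗
x: ◇q is F, ¬p is T. ✗
y: ◇q is T, ¬p is F. ✗
z: ◇q is F, ¬p is T. ✗
— 3 worlds.
For □(p → q):
s: successors {t}; p → q there: t:T. ✓
t: successors {s}; p → q there: s:T. ✓
u: successors {u}; p → q there: u:T. ✓
v: successors {s, t, v, y, z}; p → q there: s:T, t:T, v:T, y:F, z:T. ✗
w: successors {t, v, z}; p → q there: t:T, v:T, z:T. ✓
x: no successors, so □(p → q) holds vacuously. ✓
y: successors {t}; p → q there: t:T. ✓
z: successors {y}; p → q there: y:F. ✗
— 6 worlds.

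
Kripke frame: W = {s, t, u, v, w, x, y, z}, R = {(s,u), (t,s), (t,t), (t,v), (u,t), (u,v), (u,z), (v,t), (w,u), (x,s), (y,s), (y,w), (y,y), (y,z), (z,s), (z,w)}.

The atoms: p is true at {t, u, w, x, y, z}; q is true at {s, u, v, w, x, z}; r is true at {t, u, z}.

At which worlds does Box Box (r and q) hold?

s: successors {u}; Box (r and q) there: u:F. ✗
t: successors {s, t, v}; Box (r and q) there: s:T, t:F, v:F. ✗
u: successors {t, v, z}; Box (r and q) there: t:F, v:F, z:F. ✗
v: successors {t}; Box (r and q) there: t:F. ✗
w: successors {u}; Box (r and q) there: u:F. ✗
x: successors {s}; Box (r and q) there: s:T. ✓
y: successors {s, w, y, z}; Box (r and q) there: s:T, w:T, y:F, z:F. ✗
z: successors {s, w}; Box (r and q) there: s:T, w:T. ✓

{x, z}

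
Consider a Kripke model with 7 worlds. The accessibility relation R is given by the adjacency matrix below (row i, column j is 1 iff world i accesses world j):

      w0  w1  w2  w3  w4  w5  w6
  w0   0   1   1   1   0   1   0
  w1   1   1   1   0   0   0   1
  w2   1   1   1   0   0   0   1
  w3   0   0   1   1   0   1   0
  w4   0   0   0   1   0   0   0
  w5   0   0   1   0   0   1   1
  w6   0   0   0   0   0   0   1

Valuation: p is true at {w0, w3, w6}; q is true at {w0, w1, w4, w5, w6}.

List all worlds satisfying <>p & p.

w0: <>p is T, p is T. ✓
w1: <>p is T, p is F. ✗
w2: <>p is T, p is F. ✗
w3: <>p is T, p is T. ✓
w4: <>p is T, p is F. ✗
w5: <>p is T, p is F. ✗
w6: <>p is T, p is T. ✓

{w0, w3, w6}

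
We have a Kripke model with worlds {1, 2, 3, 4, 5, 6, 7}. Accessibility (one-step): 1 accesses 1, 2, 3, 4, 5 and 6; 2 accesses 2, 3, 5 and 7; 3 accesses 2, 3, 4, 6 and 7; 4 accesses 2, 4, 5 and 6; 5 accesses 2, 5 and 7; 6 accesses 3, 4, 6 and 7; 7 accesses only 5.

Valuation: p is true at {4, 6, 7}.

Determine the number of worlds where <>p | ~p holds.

6

1: <>p is T, ~p is T. ✓
2: <>p is T, ~p is T. ✓
3: <>p is T, ~p is T. ✓
4: <>p is T, ~p is F. ✓
5: <>p is T, ~p is T. ✓
6: <>p is T, ~p is F. ✓
7: <>p is F, ~p is F. ✗
Satisfying worlds: {1, 2, 3, 4, 5, 6}.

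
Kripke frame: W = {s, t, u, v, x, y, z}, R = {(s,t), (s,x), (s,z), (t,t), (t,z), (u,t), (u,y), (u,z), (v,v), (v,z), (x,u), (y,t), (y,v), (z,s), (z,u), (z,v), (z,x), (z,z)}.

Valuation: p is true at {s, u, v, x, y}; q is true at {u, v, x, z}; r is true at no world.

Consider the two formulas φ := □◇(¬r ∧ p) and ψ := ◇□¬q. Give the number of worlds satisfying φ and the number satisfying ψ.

3 and 0

For □◇(¬r ∧ p):
s: successors {t, x, z}; ◇(¬r ∧ p) there: t:F, x:T, z:T. ✗
t: successors {t, z}; ◇(¬r ∧ p) there: t:F, z:T. ✗
u: successors {t, y, z}; ◇(¬r ∧ p) there: t:F, y:T, z:T. ✗
v: successors {v, z}; ◇(¬r ∧ p) there: v:T, z:T. ✓
x: successors {u}; ◇(¬r ∧ p) there: u:T. ✓
y: successors {t, v}; ◇(¬r ∧ p) there: t:F, v:T. ✗
z: successors {s, u, v, x, z}; ◇(¬r ∧ p) there: s:T, u:T, v:T, x:T, z:T. ✓
— 3 worlds.
For ◇□¬q:
s: successors {t, x, z}; □¬q there: t:F, x:F, z:F. ✗
t: successors {t, z}; □¬q there: t:F, z:F. ✗
u: successors {t, y, z}; □¬q there: t:F, y:F, z:F. ✗
v: successors {v, z}; □¬q there: v:F, z:F. ✗
x: successors {u}; □¬q there: u:F. ✗
y: successors {t, v}; □¬q there: t:F, v:F. ✗
z: successors {s, u, v, x, z}; □¬q there: s:F, u:F, v:F, x:F, z:F. ✗
— 0 worlds.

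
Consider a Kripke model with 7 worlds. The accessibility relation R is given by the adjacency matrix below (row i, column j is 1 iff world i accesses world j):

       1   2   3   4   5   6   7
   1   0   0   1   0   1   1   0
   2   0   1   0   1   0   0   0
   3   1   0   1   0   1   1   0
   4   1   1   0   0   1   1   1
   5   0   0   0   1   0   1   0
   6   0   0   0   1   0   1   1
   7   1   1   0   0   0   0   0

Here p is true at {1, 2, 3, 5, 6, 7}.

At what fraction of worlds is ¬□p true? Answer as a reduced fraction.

3/7

1: □p is T. ✗
2: □p is F. ✓
3: □p is T. ✗
4: □p is T. ✗
5: □p is F. ✓
6: □p is F. ✓
7: □p is T. ✗
That's 3 of 7 worlds, so 3/7.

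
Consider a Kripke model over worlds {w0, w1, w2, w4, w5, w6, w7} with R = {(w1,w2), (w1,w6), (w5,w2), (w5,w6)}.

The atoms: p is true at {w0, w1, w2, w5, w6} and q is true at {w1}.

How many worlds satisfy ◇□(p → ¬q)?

w0: no successors, so ◇□(p → ¬q) fails. ✗
w1: successors {w2, w6}; □(p → ¬q) there: w2:T, w6:T. ✓
w2: no successors, so ◇□(p → ¬q) fails. ✗
w4: no successors, so ◇□(p → ¬q) fails. ✗
w5: successors {w2, w6}; □(p → ¬q) there: w2:T, w6:T. ✓
w6: no successors, so ◇□(p → ¬q) fails. ✗
w7: no successors, so ◇□(p → ¬q) fails. ✗
Satisfying worlds: {w1, w5}.

2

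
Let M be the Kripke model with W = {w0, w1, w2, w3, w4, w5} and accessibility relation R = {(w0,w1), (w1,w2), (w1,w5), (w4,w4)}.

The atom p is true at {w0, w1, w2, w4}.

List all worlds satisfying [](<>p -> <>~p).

{w0, w1, w2, w3, w5}

w0: successors {w1}; <>p -> <>~p there: w1:T. ✓
w1: successors {w2, w5}; <>p -> <>~p there: w2:T, w5:T. ✓
w2: no successors, so [](<>p -> <>~p) holds vacuously. ✓
w3: no successors, so [](<>p -> <>~p) holds vacuously. ✓
w4: successors {w4}; <>p -> <>~p there: w4:F. ✗
w5: no successors, so [](<>p -> <>~p) holds vacuously. ✓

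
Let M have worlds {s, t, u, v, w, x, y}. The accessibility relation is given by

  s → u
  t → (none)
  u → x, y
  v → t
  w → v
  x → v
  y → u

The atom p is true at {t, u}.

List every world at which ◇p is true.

s: successors {u}; p there: u:T. ✓
t: no successors, so ◇p fails. ✗
u: successors {x, y}; p there: x:F, y:F. ✗
v: successors {t}; p there: t:T. ✓
w: successors {v}; p there: v:F. ✗
x: successors {v}; p there: v:F. ✗
y: successors {u}; p there: u:T. ✓

{s, v, y}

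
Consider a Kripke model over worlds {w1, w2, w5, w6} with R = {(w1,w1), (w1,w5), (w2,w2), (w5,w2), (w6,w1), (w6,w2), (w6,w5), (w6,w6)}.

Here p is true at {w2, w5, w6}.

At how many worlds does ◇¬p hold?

2

w1: successors {w1, w5}; ¬p there: w1:T, w5:F. ✓
w2: successors {w2}; ¬p there: w2:F. ✗
w5: successors {w2}; ¬p there: w2:F. ✗
w6: successors {w1, w2, w5, w6}; ¬p there: w1:T, w2:F, w5:F, w6:F. ✓
Satisfying worlds: {w1, w6}.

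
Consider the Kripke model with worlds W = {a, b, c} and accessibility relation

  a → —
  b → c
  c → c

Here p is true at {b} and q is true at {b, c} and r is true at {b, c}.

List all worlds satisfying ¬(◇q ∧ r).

a: ◇q ∧ r is F. ✓
b: ◇q ∧ r is T. ✗
c: ◇q ∧ r is T. ✗

{a}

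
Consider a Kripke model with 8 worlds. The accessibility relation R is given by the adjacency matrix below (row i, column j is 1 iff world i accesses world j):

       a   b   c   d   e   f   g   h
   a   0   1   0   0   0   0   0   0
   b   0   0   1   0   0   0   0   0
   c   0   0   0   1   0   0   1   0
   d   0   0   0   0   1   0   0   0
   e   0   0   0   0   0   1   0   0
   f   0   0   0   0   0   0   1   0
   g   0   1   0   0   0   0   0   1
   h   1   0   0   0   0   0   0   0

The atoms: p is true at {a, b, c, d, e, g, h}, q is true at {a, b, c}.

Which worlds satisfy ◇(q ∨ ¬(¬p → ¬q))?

{a, b, g, h}

a: successors {b}; q ∨ ¬(¬p → ¬q) there: b:T. ✓
b: successors {c}; q ∨ ¬(¬p → ¬q) there: c:T. ✓
c: successors {d, g}; q ∨ ¬(¬p → ¬q) there: d:F, g:F. ✗
d: successors {e}; q ∨ ¬(¬p → ¬q) there: e:F. ✗
e: successors {f}; q ∨ ¬(¬p → ¬q) there: f:F. ✗
f: successors {g}; q ∨ ¬(¬p → ¬q) there: g:F. ✗
g: successors {b, h}; q ∨ ¬(¬p → ¬q) there: b:T, h:F. ✓
h: successors {a}; q ∨ ¬(¬p → ¬q) there: a:T. ✓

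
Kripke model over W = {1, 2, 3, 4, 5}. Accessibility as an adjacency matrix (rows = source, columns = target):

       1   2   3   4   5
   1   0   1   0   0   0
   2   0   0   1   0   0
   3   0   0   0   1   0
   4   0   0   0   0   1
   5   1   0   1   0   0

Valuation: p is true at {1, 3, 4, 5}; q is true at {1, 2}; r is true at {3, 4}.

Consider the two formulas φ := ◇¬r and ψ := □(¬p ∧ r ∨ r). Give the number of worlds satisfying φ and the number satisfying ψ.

For ◇¬r:
1: successors {2}; ¬r there: 2:T. ✓
2: successors {3}; ¬r there: 3:F. ✗
3: successors {4}; ¬r there: 4:F. ✗
4: successors {5}; ¬r there: 5:T. ✓
5: successors {1, 3}; ¬r there: 1:T, 3:F. ✓
— 3 worlds.
For □(¬p ∧ r ∨ r):
1: successors {2}; ¬p ∧ r ∨ r there: 2:F. ✗
2: successors {3}; ¬p ∧ r ∨ r there: 3:T. ✓
3: successors {4}; ¬p ∧ r ∨ r there: 4:T. ✓
4: successors {5}; ¬p ∧ r ∨ r there: 5:F. ✗
5: successors {1, 3}; ¬p ∧ r ∨ r there: 1:F, 3:T. ✗
— 2 worlds.

3 and 2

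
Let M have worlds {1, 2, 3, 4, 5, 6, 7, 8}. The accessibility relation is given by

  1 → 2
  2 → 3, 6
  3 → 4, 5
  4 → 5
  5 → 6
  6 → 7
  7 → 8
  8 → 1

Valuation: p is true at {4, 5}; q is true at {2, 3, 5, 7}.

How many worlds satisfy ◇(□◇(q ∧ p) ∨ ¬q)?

1: successors {2}; □◇(q ∧ p) ∨ ¬q there: 2:F. ✗
2: successors {3, 6}; □◇(q ∧ p) ∨ ¬q there: 3:F, 6:T. ✓
3: successors {4, 5}; □◇(q ∧ p) ∨ ¬q there: 4:T, 5:F. ✓
4: successors {5}; □◇(q ∧ p) ∨ ¬q there: 5:F. ✗
5: successors {6}; □◇(q ∧ p) ∨ ¬q there: 6:T. ✓
6: successors {7}; □◇(q ∧ p) ∨ ¬q there: 7:F. ✗
7: successors {8}; □◇(q ∧ p) ∨ ¬q there: 8:T. ✓
8: successors {1}; □◇(q ∧ p) ∨ ¬q there: 1:T. ✓
Satisfying worlds: {2, 3, 5, 7, 8}.

5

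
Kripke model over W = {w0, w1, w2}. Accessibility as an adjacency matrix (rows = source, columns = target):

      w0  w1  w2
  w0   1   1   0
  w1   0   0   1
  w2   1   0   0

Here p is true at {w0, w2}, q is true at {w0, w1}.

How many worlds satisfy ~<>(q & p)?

1

w0: <>(q & p) is T. ✗
w1: <>(q & p) is F. ✓
w2: <>(q & p) is T. ✗
Satisfying worlds: {w1}.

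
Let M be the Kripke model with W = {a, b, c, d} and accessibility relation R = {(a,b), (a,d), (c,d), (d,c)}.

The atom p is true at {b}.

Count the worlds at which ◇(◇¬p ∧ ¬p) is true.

a: successors {b, d}; ◇¬p ∧ ¬p there: b:F, d:T. ✓
b: no successors, so ◇(◇¬p ∧ ¬p) fails. ✗
c: successors {d}; ◇¬p ∧ ¬p there: d:T. ✓
d: successors {c}; ◇¬p ∧ ¬p there: c:T. ✓
Satisfying worlds: {a, c, d}.

3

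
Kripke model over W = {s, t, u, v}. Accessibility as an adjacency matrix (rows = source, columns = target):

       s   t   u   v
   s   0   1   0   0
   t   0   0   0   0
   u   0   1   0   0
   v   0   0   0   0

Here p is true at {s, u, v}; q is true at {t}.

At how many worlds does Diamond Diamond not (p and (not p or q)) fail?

4

s: successors {t}; Diamond not (p and (not p or q)) there: t:F. ✗
t: no successors, so Diamond Diamond not (p and (not p or q)) fails. ✗
u: successors {t}; Diamond not (p and (not p or q)) there: t:F. ✗
v: no successors, so Diamond Diamond not (p and (not p or q)) fails. ✗
Satisfying worlds: ∅.
So Diamond Diamond not (p and (not p or q)) fails at the other 4 worlds.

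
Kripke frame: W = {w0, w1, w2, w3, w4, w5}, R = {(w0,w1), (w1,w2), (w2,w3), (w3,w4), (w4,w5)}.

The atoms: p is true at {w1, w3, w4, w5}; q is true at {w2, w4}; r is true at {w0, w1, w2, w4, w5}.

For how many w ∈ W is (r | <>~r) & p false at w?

3

w0: r | <>~r is T, p is F. ✗
w1: r | <>~r is T, p is T. ✓
w2: r | <>~r is T, p is F. ✗
w3: r | <>~r is F, p is T. ✗
w4: r | <>~r is T, p is T. ✓
w5: r | <>~r is T, p is T. ✓
Satisfying worlds: {w1, w4, w5}.
So (r | <>~r) & p fails at the other 3 worlds.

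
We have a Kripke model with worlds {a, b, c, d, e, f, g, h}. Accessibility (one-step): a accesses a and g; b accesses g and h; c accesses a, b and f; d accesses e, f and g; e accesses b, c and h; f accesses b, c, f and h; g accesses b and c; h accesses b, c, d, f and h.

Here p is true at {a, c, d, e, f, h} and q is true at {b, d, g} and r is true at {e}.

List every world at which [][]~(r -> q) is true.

a: successors {a, g}; []~(r -> q) there: a:F, g:F. ✗
b: successors {g, h}; []~(r -> q) there: g:F, h:F. ✗
c: successors {a, b, f}; []~(r -> q) there: a:F, b:F, f:F. ✗
d: successors {e, f, g}; []~(r -> q) there: e:F, f:F, g:F. ✗
e: successors {b, c, h}; []~(r -> q) there: b:F, c:F, h:F. ✗
f: successors {b, c, f, h}; []~(r -> q) there: b:F, c:F, f:F, h:F. ✗
g: successors {b, c}; []~(r -> q) there: b:F, c:F. ✗
h: successors {b, c, d, f, h}; []~(r -> q) there: b:F, c:F, d:F, f:F, h:F. ✗

∅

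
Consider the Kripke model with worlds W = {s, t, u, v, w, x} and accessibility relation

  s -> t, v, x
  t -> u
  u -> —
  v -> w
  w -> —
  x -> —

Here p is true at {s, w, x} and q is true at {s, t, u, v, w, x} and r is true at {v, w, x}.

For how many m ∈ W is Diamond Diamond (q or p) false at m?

5

s: successors {t, v, x}; Diamond (q or p) there: t:T, v:T, x:F. ✓
t: successors {u}; Diamond (q or p) there: u:F. ✗
u: no successors, so Diamond Diamond (q or p) fails. ✗
v: successors {w}; Diamond (q or p) there: w:F. ✗
w: no successors, so Diamond Diamond (q or p) fails. ✗
x: no successors, so Diamond Diamond (q or p) fails. ✗
Satisfying worlds: {s}.
So Diamond Diamond (q or p) fails at the other 5 worlds.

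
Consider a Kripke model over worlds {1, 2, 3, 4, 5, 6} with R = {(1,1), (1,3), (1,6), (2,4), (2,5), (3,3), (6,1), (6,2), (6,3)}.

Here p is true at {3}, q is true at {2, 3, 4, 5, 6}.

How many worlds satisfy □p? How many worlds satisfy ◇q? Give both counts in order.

For □p:
1: successors {1, 3, 6}; p there: 1:F, 3:T, 6:F. ✗
2: successors {4, 5}; p there: 4:F, 5:F. ✗
3: successors {3}; p there: 3:T. ✓
4: no successors, so □p holds vacuously. ✓
5: no successors, so □p holds vacuously. ✓
6: successors {1, 2, 3}; p there: 1:F, 2:F, 3:T. ✗
— 3 worlds.
For ◇q:
1: successors {1, 3, 6}; q there: 1:F, 3:T, 6:T. ✓
2: successors {4, 5}; q there: 4:T, 5:T. ✓
3: successors {3}; q there: 3:T. ✓
4: no successors, so ◇q fails. ✗
5: no successors, so ◇q fails. ✗
6: successors {1, 2, 3}; q there: 1:F, 2:T, 3:T. ✓
— 4 worlds.

3 and 4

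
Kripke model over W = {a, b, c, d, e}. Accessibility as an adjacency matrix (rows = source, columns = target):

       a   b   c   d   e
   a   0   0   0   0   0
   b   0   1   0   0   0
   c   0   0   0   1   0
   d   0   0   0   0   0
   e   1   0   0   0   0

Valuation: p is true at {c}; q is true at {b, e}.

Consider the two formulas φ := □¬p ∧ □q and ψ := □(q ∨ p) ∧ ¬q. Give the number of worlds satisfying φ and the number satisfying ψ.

3 and 2

For □¬p ∧ □q:
a: □¬p is T, □q is T. ✓
b: □¬p is T, □q is T. ✓
c: □¬p is T, □q is F. ✗
d: □¬p is T, □q is T. ✓
e: □¬p is T, □q is F. ✗
— 3 worlds.
For □(q ∨ p) ∧ ¬q:
a: □(q ∨ p) is T, ¬q is T. ✓
b: □(q ∨ p) is T, ¬q is F. ✗
c: □(q ∨ p) is F, ¬q is T. ✗
d: □(q ∨ p) is T, ¬q is T. ✓
e: □(q ∨ p) is F, ¬q is F. ✗
— 2 worlds.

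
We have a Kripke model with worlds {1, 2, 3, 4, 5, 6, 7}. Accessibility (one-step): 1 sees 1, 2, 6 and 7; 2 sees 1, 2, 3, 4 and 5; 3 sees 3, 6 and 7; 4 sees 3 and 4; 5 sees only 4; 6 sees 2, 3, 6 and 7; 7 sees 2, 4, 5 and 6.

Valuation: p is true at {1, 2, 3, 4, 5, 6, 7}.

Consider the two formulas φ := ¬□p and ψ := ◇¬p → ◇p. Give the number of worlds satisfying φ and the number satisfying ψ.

For ¬□p:
1: □p is T. ✗
2: □p is T. ✗
3: □p is T. ✗
4: □p is T. ✗
5: □p is T. ✗
6: □p is T. ✗
7: □p is T. ✗
— 0 worlds.
For ◇¬p → ◇p:
1: ◇¬p is F, ◇p is T. ✓
2: ◇¬p is F, ◇p is T. ✓
3: ◇¬p is F, ◇p is T. ✓
4: ◇¬p is F, ◇p is T. ✓
5: ◇¬p is F, ◇p is T. ✓
6: ◇¬p is F, ◇p is T. ✓
7: ◇¬p is F, ◇p is T. ✓
— 7 worlds.

0 and 7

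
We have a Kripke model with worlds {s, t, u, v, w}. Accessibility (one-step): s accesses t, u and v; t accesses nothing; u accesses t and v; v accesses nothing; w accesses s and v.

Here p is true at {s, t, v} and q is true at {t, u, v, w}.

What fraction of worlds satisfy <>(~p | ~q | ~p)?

2/5

s: successors {t, u, v}; ~p | ~q | ~p there: t:F, u:T, v:F. ✓
t: no successors, so <>(~p | ~q | ~p) fails. ✗
u: successors {t, v}; ~p | ~q | ~p there: t:F, v:F. ✗
v: no successors, so <>(~p | ~q | ~p) fails. ✗
w: successors {s, v}; ~p | ~q | ~p there: s:T, v:F. ✓
That's 2 of 5 worlds, so 2/5.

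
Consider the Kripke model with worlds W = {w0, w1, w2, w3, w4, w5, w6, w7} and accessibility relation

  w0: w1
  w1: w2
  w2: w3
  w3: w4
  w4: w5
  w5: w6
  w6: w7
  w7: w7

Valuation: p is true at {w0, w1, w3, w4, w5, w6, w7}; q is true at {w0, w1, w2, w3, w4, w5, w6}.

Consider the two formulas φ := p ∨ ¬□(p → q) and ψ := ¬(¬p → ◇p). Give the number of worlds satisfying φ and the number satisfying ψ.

For p ∨ ¬□(p → q):
w0: p is T, ¬□(p → q) is F. ✓
w1: p is T, ¬□(p → q) is F. ✓
w2: p is F, ¬□(p → q) is F. ✗
w3: p is T, ¬□(p → q) is F. ✓
w4: p is T, ¬□(p → q) is F. ✓
w5: p is T, ¬□(p → q) is F. ✓
w6: p is T, ¬□(p → q) is T. ✓
w7: p is T, ¬□(p → q) is T. ✓
— 7 worlds.
For ¬(¬p → ◇p):
w0: ¬p → ◇p is T. ✗
w1: ¬p → ◇p is T. ✗
w2: ¬p → ◇p is T. ✗
w3: ¬p → ◇p is T. ✗
w4: ¬p → ◇p is T. ✗
w5: ¬p → ◇p is T. ✗
w6: ¬p → ◇p is T. ✗
w7: ¬p → ◇p is T. ✗
— 0 worlds.

7 and 0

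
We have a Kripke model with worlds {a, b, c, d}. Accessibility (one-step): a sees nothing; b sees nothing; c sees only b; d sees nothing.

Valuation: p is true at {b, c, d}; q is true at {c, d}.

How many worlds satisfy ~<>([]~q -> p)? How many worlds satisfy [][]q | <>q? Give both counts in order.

3 and 4

For ~<>([]~q -> p):
a: <>([]~q -> p) is F. ✓
b: <>([]~q -> p) is F. ✓
c: <>([]~q -> p) is T. ✗
d: <>([]~q -> p) is F. ✓
— 3 worlds.
For [][]q | <>q:
a: [][]q is T, <>q is F. ✓
b: [][]q is T, <>q is F. ✓
c: [][]q is T, <>q is F. ✓
d: [][]q is T, <>q is F. ✓
— 4 worlds.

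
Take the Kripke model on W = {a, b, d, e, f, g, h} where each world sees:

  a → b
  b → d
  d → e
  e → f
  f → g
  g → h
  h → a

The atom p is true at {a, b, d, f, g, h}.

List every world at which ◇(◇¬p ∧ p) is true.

{b}

a: successors {b}; ◇¬p ∧ p there: b:F. ✗
b: successors {d}; ◇¬p ∧ p there: d:T. ✓
d: successors {e}; ◇¬p ∧ p there: e:F. ✗
e: successors {f}; ◇¬p ∧ p there: f:F. ✗
f: successors {g}; ◇¬p ∧ p there: g:F. ✗
g: successors {h}; ◇¬p ∧ p there: h:F. ✗
h: successors {a}; ◇¬p ∧ p there: a:F. ✗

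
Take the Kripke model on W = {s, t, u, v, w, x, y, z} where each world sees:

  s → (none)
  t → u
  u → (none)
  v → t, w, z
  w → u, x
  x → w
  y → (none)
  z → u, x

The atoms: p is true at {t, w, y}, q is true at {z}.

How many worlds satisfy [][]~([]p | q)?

s: no successors, so [][]~([]p | q) holds vacuously. ✓
t: successors {u}; []~([]p | q) there: u:T. ✓
u: no successors, so [][]~([]p | q) holds vacuously. ✓
v: successors {t, w, z}; []~([]p | q) there: t:F, w:F, z:F. ✗
w: successors {u, x}; []~([]p | q) there: u:T, x:T. ✓
x: successors {w}; []~([]p | q) there: w:F. ✗
y: no successors, so [][]~([]p | q) holds vacuously. ✓
z: successors {u, x}; []~([]p | q) there: u:T, x:T. ✓
Satisfying worlds: {s, t, u, w, y, z}.

6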